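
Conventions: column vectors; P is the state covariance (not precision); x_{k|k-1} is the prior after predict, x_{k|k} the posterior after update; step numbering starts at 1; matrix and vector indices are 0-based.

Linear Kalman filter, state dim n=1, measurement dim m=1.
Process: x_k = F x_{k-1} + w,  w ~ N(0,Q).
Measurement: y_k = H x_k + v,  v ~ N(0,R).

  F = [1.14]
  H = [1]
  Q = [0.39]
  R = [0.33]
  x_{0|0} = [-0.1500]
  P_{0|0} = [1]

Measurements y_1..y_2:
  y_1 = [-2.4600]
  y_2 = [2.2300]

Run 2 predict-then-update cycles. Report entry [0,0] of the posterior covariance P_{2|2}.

step 1: x^-=[-0.1710]  P^-=[1.6896]  S=[2.0196]  K=[0.8366]  nu=[-2.2890]  x^+=[-2.0860]  P^+=[0.2761]
step 2: x^-=[-2.3780]  P^-=[0.7488]  S=[1.0788]  K=[0.6941]  nu=[4.6080]  x^+=[0.8204]  P^+=[0.2291]

P_post[0,0] = 0.2291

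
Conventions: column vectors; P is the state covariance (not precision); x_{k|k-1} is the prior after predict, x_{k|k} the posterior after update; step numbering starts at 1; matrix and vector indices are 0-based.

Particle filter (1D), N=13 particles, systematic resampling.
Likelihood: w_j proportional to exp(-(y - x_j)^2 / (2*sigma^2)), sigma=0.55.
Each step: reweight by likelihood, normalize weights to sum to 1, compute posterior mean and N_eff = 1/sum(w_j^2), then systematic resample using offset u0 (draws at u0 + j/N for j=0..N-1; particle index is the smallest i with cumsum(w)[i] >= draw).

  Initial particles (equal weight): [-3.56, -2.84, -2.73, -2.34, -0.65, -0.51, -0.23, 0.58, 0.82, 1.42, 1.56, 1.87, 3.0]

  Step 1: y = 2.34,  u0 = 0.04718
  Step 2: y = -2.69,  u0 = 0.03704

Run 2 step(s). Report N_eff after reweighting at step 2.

step 1: w=[0.0000, 0.0000, 0.0000, 0.0000, 0.0000, 0.0000, 0.0000, 0.0033, 0.0121, 0.1355, 0.2008, 0.3811, 0.2672]  mean=2.0318  Neff=3.6300  idx=[9, 9, 10, 10, 11, 11, 11, 11, 11, 12, 12, 12, 12]
step 2: w=[0.4354, 0.4354, 0.0629, 0.0629, 0.0007, 0.0007, 0.0007, 0.0007, 0.0007, 0.0000, 0.0000, 0.0000, 0.0000]  mean=1.4392  Neff=2.5839  idx=[0, 0, 0, 0, 0, 0, 1, 1, 1, 1, 1, 2, 3]

N_eff = 2.5839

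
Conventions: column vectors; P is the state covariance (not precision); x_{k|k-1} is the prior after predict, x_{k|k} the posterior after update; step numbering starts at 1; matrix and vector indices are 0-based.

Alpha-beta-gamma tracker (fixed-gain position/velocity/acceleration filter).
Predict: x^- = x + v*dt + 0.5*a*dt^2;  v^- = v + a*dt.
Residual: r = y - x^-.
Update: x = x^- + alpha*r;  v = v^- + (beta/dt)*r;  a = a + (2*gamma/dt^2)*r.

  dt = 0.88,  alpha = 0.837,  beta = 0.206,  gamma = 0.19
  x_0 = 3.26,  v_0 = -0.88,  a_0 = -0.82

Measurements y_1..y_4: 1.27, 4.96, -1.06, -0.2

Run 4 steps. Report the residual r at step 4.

resid = 1.5246

step 1: x_pred=2.1681  r=-0.8981  x^+=1.4164  v^+=-1.8118  a^+=-1.2607
step 2: x_pred=-0.6662  r=5.6262  x^+=4.0429  v^+=-1.6042  a^+=1.5001
step 3: x_pred=3.2121  r=-4.2721  x^+=-0.3637  v^+=-1.2842  a^+=-0.5962
step 4: x_pred=-1.7246  r=1.5246  x^+=-0.4485  v^+=-1.4520  a^+=0.1519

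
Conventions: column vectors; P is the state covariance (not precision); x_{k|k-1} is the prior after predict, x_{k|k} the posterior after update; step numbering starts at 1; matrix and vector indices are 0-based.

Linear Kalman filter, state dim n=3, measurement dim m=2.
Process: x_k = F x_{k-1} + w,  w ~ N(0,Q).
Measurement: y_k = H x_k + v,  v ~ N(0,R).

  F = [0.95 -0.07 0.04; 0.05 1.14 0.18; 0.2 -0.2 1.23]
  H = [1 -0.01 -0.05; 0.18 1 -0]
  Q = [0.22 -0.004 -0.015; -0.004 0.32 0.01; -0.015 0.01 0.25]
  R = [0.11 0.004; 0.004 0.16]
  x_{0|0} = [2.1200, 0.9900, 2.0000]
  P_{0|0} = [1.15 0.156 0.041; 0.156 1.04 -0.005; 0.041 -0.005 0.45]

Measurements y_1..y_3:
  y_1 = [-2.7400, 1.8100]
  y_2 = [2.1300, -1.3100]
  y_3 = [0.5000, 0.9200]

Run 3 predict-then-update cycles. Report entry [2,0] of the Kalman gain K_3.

step 1: x^-=[2.0247, 1.5946, 2.6860]  P^-=[1.2461 0.1462 0.2571; 0.1462 1.7055 -0.0848; 0.2571 -0.0848 1.0286]  S=[1.3301 0.3591; 0.3591 1.9585]  K=[0.9206 0.0204; -0.1457 0.9110; 0.1689 -0.0507]  nu=[-4.6145, -0.1490]  x^+=[-2.2262, 2.1310, 1.9140]  P^+=[0.1046 -0.0119 0.0678; -0.0119 0.1473 -0.0196; 0.0678 -0.0196 0.9917]
step 2: x^-=[-2.1875, 2.6625, 1.4828]  P^-=[0.3236 -0.0054 0.1397; -0.0054 0.5356 0.1742; 0.1397 0.1742 1.8044]  S=[0.4244 0.0415; 0.0415 0.7042]  K=[0.7429 0.0312; -0.1209 0.7664; 0.0853 0.2781]  nu=[4.4183, -3.5788]  x^+=[0.9833, -0.6142, 0.8646]  P^+=[0.0867 -0.0076 0.0980; -0.0076 0.1235 0.0272; 0.0980 0.0272 1.7449]
step 3: x^-=[1.0117, -0.4954, 1.3830]  P^-=[0.3099 0.0124 0.2034; 0.0124 0.5493 0.4141; 0.2034 0.4141 2.9337]  S=[0.4072 0.0442; 0.0442 0.7238]  K=[0.7306 0.0497; -0.1172 0.7691; 0.0619 0.6188]  nu=[-0.4475, 1.2333]  x^+=[0.7460, 0.5056, 2.1185]  P^+=[0.0876 -0.0049 0.1426; -0.0049 0.1235 0.0736; 0.1426 0.0736 2.6515]

K[2,0] = 0.0619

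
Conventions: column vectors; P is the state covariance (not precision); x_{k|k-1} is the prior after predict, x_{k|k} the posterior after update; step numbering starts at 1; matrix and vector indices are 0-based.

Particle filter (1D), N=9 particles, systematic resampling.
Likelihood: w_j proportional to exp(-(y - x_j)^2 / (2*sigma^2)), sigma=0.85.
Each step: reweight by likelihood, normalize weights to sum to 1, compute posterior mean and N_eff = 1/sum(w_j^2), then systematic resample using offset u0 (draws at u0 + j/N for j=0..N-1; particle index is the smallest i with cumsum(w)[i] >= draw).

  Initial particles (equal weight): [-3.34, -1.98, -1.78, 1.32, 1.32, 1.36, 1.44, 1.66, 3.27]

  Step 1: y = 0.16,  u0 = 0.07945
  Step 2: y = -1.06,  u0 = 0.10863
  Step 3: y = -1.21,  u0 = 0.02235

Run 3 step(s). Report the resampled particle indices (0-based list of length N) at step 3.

step 1: w=[0.0001, 0.0233, 0.0409, 0.2181, 0.2181, 0.2043, 0.1781, 0.1166, 0.0007]  mean=1.1864  Neff=5.4250  idx=[3, 3, 4, 4, 5, 5, 6, 6, 7]
step 2: w=[0.1354, 0.1354, 0.1354, 0.1354, 0.1185, 0.1185, 0.0903, 0.0903, 0.0408]  mean=1.3650  Neff=8.3756  idx=[0, 1, 2, 3, 4, 5, 5, 7, 8]
step 3: w=[0.1327, 0.1327, 0.1327, 0.1327, 0.1152, 0.1152, 0.1152, 0.0863, 0.0372]  mean=1.3568  Neff=8.3965  idx=[0, 1, 1, 2, 3, 4, 5, 6, 7]

resampled_idx = [0, 1, 1, 2, 3, 4, 5, 6, 7]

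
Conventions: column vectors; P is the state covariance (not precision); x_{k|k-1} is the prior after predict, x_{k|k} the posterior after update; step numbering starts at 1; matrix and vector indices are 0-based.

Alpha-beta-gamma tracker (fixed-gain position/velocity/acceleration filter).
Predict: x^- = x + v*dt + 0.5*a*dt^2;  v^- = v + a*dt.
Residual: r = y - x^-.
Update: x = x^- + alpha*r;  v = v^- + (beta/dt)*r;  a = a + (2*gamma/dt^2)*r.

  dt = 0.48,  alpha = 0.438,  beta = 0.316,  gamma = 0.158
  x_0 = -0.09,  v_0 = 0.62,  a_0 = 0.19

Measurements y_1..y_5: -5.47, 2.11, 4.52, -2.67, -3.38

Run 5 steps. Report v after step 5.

step 1: x_pred=0.2295  r=-5.6995  x^+=-2.2669  v^+=-3.0410  a^+=-7.6270
step 2: x_pred=-4.6052  r=6.7152  x^+=-1.6639  v^+=-2.2811  a^+=1.5831
step 3: x_pred=-2.5765  r=7.0965  x^+=0.5318  v^+=3.1506  a^+=11.3161
step 4: x_pred=3.3477  r=-6.0177  x^+=0.7119  v^+=4.6207  a^+=3.0627
step 5: x_pred=3.2827  r=-6.6627  x^+=0.3644  v^+=1.7045  a^+=-6.0754

v_post = 1.7045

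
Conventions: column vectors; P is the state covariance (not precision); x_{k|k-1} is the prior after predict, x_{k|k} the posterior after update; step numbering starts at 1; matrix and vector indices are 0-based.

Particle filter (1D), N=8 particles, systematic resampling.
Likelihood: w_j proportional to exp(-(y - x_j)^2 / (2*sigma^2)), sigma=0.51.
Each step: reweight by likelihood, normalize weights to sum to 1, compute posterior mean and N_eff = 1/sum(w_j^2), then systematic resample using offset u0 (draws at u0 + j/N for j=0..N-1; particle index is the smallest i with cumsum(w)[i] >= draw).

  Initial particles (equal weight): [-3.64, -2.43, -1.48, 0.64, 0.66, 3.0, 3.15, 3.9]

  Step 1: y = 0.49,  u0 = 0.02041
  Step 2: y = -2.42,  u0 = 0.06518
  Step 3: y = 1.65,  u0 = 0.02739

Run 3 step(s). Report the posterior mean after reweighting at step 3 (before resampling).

post_mean = 0.6504

step 1: w=[0.0000, 0.0000, 0.0003, 0.5029, 0.4968, 0.0000, 0.0000, 0.0000]  mean=0.6493  Neff=2.0011  idx=[3, 3, 3, 3, 4, 4, 4, 4]
step 2: w=[0.1397, 0.1397, 0.1397, 0.1397, 0.1103, 0.1103, 0.1103, 0.1103]  mean=0.6488  Neff=7.8911  idx=[0, 1, 2, 3, 4, 5, 6, 7]
step 3: w=[0.1202, 0.1202, 0.1202, 0.1202, 0.1298, 0.1298, 0.1298, 0.1298]  mean=0.6504  Neff=7.9882  idx=[0, 1, 2, 3, 4, 5, 6, 7]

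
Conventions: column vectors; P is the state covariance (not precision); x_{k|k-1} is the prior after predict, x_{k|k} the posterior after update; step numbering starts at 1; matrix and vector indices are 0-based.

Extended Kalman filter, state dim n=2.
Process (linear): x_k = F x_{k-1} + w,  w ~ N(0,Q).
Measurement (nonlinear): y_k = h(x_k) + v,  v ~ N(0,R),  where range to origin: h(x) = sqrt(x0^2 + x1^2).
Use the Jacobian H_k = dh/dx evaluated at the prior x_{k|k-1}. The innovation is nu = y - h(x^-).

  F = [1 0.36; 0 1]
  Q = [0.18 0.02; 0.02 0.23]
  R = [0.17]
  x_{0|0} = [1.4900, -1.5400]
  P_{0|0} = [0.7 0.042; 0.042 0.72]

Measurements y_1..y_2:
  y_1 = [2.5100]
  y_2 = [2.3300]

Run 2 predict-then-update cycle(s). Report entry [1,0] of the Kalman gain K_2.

step 1: x^-=[0.9356, -1.5400]  P^-=[1.0036 0.3212; 0.3212 0.9500]  H_jac=[0.5192 -0.8546]  S=[0.8494]  K=[0.2903; -0.7595]  nu=[0.7081]  x^+=[1.1411, -2.0778]  P^+=[0.9320 0.5085; 0.5085 0.4600]
step 2: x^-=[0.3931, -2.0778]  P^-=[1.5377 0.6941; 0.6941 0.6900]  H_jac=[0.1859 -0.9826]  S=[0.6357]  K=[-0.6231; -0.8635]  nu=[0.2153]  x^+=[0.2590, -2.2637]  P^+=[1.2909 0.3520; 0.3520 0.2160]

K[1,0] = -0.8635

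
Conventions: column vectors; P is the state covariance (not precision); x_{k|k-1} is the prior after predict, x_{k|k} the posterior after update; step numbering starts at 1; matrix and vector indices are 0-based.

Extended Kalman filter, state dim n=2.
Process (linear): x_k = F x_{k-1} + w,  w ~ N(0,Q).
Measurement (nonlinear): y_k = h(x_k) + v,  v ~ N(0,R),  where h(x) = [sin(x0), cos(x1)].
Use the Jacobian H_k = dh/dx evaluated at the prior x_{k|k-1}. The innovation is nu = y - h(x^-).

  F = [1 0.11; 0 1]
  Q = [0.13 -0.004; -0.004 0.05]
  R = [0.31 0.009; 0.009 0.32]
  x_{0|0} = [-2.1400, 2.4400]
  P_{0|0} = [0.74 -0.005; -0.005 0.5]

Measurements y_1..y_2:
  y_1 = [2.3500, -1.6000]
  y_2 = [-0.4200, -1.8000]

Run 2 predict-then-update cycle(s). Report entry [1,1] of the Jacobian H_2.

H_jac[1,1] = -0.1784

step 1: x^-=[-1.8716, 2.4400]  P^-=[0.8749 0.0460; 0.0460 0.5500]  H_jac=[-0.2963 0.0000; 0.0000 -0.6454]  S=[0.3868 0.0178; 0.0178 0.5491]  K=[-0.6687 -0.0324; -0.0055 -0.6463]  nu=[3.3051, -0.8362]  x^+=[-4.0546, 2.9622]  P^+=[0.7006 0.0254; 0.0254 0.3205]
step 2: x^-=[-3.7288, 2.9622]  P^-=[0.8401 0.0566; 0.0566 0.3705]  H_jac=[-0.8325 0.0000; 0.0000 -0.1784]  S=[0.8922 0.0174; 0.0174 0.3318]  K=[-0.7841 0.0107; -0.0490 -0.1966]  nu=[-0.9740, -0.8160]  x^+=[-2.9738, 3.1704]  P^+=[0.2919 0.0204; 0.0204 0.3552]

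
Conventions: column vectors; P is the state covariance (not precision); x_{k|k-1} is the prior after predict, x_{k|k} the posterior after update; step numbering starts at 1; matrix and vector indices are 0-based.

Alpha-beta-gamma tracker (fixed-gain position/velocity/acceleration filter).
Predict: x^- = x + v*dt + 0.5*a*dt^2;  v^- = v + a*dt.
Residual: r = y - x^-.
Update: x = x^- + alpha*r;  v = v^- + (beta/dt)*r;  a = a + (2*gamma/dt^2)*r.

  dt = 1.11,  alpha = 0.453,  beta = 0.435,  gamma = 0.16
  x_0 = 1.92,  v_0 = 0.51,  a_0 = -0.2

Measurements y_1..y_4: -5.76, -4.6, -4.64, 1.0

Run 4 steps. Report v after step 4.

v_post = 1.3759

step 1: x_pred=2.3629  r=-8.1229  x^+=-1.3168  v^+=-2.8953  a^+=-2.3097
step 2: x_pred=-5.9534  r=1.3534  x^+=-5.3403  v^+=-4.9286  a^+=-1.9582
step 3: x_pred=-12.0174  r=7.3774  x^+=-8.6755  v^+=-4.2110  a^+=-0.0421
step 4: x_pred=-13.3756  r=14.3756  x^+=-6.8635  v^+=1.3759  a^+=3.6915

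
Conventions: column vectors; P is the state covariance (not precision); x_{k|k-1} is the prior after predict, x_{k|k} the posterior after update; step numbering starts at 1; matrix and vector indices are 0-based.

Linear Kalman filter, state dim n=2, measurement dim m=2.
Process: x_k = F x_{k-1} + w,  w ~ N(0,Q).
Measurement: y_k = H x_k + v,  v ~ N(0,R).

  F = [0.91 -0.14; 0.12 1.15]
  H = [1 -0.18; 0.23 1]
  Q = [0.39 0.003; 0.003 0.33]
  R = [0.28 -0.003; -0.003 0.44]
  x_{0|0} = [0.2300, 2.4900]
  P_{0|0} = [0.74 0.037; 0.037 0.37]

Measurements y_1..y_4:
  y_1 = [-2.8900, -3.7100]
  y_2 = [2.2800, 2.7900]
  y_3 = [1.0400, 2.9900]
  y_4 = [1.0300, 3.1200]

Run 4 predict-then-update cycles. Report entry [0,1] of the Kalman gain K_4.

K[0,1] = 0.1042

step 1: x^-=[-0.1393, 2.8911]  P^-=[1.0006 0.0623; 0.0623 0.8402]  S=[1.2854 0.1357; 0.1357 1.3618]  K=[0.7550 0.1396; -0.1368 0.6411]  nu=[-2.2303, -6.5691]  x^+=[-2.7399, -1.0154]  P^+=[0.2128 0.0102; 0.0102 0.2802]
step 2: x^-=[-2.3512, -1.4965]  P^-=[0.5691 -0.0084; -0.0084 0.7064]  S=[0.8750 -0.0073; -0.0073 1.1727]  K=[0.6530 0.1085; -0.1499 0.5998]  nu=[4.3618, 4.8272]  x^+=[1.0212, 0.7452]  P^+=[0.1832 0.0037; 0.0037 0.2635]
step 3: x^-=[0.8249, 0.9795]  P^-=[0.5459 -0.0156; -0.0156 0.6822]  S=[0.8537 -0.0152; -0.0152 1.1438]  K=[0.6447 0.1047; -0.1516 0.5912]  nu=[0.3914, 1.8207]  x^+=[1.2678, 1.9966]  P^+=[0.1807 0.0026; 0.0026 0.2600]
step 4: x^-=[0.8742, 2.4483]  P^-=[0.5440 -0.0165; -0.0165 0.6772]  S=[0.8519 -0.0156; -0.0156 1.1384]  K=[0.6440 0.1042; -0.1517 0.5895]  nu=[0.5965, 0.4707]  x^+=[1.3074, 2.6352]  P^+=[0.1804 0.0024; 0.0024 0.2593]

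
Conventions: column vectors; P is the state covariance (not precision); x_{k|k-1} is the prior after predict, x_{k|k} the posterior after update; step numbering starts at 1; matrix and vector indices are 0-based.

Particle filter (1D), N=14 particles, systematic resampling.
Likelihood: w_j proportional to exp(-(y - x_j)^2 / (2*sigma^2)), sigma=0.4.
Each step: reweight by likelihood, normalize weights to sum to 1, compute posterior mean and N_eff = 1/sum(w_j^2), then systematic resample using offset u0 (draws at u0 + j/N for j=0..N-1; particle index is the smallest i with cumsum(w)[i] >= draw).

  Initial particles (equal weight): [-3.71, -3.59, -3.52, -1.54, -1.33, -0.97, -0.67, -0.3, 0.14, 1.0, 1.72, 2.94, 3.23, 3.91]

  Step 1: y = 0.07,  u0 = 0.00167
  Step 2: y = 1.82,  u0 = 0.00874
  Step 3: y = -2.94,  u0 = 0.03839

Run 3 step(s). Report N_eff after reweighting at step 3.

N_eff = 14.0000

step 1: w=[0.0000, 0.0000, 0.0000, 0.0002, 0.0011, 0.0177, 0.0940, 0.3393, 0.5126, 0.0349, 0.0001, 0.0000, 0.0000, 0.0000]  mean=-0.0769  Neff=2.5753  idx=[5, 6, 7, 7, 7, 7, 7, 8, 8, 8, 8, 8, 8, 8]
step 2: w=[0.0000, 0.0000, 0.0008, 0.0008, 0.0008, 0.0008, 0.0008, 0.1423, 0.1423, 0.1423, 0.1423, 0.1423, 0.1423, 0.1423]  mean=0.1383  Neff=7.0538  idx=[7, 7, 8, 8, 9, 9, 10, 10, 11, 11, 12, 12, 13, 13]
step 3: w=[0.0714, 0.0714, 0.0714, 0.0714, 0.0714, 0.0714, 0.0714, 0.0714, 0.0714, 0.0714, 0.0714, 0.0714, 0.0714, 0.0714]  mean=0.1400  Neff=14.0000  idx=[0, 1, 2, 3, 4, 5, 6, 7, 8, 9, 10, 11, 12, 13]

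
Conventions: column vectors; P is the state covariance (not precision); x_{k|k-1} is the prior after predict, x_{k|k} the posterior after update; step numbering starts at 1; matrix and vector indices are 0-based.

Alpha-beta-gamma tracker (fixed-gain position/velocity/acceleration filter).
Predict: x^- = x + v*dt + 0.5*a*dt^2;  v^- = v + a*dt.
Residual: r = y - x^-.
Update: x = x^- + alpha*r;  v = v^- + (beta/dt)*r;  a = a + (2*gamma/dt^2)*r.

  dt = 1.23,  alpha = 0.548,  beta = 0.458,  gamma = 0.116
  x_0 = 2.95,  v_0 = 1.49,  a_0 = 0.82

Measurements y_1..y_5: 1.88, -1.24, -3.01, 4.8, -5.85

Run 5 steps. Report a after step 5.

step 1: x_pred=5.4030  r=-3.5230  x^+=3.4724  v^+=1.1868  a^+=0.2798
step 2: x_pred=5.1438  r=-6.3838  x^+=1.6455  v^+=-0.8462  a^+=-0.6992
step 3: x_pred=0.0758  r=-3.0858  x^+=-1.6152  v^+=-2.8552  a^+=-1.1724
step 4: x_pred=-6.0139  r=10.8139  x^+=-0.0879  v^+=-0.2705  a^+=0.4859
step 5: x_pred=-0.0531  r=-5.7969  x^+=-3.2298  v^+=-1.8314  a^+=-0.4030

a_post = -0.4030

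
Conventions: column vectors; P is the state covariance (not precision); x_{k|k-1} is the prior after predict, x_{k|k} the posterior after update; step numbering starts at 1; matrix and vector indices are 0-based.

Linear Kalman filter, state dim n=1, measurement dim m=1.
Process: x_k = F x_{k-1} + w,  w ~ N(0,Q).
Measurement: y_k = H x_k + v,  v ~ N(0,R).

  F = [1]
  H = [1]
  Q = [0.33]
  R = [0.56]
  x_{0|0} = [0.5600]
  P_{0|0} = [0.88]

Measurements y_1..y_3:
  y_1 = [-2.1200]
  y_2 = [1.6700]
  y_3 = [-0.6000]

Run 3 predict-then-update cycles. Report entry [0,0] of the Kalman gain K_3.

K[0,0] = 0.5347

step 1: x^-=[0.5600]  P^-=[1.2100]  S=[1.7700]  K=[0.6836]  nu=[-2.6800]  x^+=[-1.2721]  P^+=[0.3828]
step 2: x^-=[-1.2721]  P^-=[0.7128]  S=[1.2728]  K=[0.5600]  nu=[2.9421]  x^+=[0.3756]  P^+=[0.3136]
step 3: x^-=[0.3756]  P^-=[0.6436]  S=[1.2036]  K=[0.5347]  nu=[-0.9756]  x^+=[-0.1461]  P^+=[0.2995]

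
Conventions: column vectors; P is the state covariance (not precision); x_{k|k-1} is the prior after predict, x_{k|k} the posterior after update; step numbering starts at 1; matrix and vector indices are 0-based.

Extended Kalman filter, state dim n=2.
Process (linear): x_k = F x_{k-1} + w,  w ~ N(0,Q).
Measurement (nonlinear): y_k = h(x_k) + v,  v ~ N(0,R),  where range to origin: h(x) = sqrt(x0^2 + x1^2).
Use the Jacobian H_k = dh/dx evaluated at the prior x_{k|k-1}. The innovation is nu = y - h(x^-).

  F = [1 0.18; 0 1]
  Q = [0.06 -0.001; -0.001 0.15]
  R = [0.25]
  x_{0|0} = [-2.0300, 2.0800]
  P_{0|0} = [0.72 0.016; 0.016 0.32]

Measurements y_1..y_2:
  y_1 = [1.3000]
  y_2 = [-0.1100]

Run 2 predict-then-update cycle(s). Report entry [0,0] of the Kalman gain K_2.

step 1: x^-=[-1.6556, 2.0800]  P^-=[0.7961 0.0726; 0.0726 0.4700]  H_jac=[-0.6228 0.7824]  S=[0.7757]  K=[-0.5659; 0.4158]  nu=[-1.3585]  x^+=[-0.8868, 1.5152]  P^+=[0.5477 0.2551; 0.2551 0.3359]
step 2: x^-=[-0.6141, 1.5152]  P^-=[0.7104 0.3146; 0.3146 0.4859]  H_jac=[-0.3756 0.9268]  S=[0.5486]  K=[0.0450; 0.6055]  nu=[-1.7449]  x^+=[-0.6927, 0.4586]  P^+=[0.7093 0.2996; 0.2996 0.2848]

K[0,0] = 0.0450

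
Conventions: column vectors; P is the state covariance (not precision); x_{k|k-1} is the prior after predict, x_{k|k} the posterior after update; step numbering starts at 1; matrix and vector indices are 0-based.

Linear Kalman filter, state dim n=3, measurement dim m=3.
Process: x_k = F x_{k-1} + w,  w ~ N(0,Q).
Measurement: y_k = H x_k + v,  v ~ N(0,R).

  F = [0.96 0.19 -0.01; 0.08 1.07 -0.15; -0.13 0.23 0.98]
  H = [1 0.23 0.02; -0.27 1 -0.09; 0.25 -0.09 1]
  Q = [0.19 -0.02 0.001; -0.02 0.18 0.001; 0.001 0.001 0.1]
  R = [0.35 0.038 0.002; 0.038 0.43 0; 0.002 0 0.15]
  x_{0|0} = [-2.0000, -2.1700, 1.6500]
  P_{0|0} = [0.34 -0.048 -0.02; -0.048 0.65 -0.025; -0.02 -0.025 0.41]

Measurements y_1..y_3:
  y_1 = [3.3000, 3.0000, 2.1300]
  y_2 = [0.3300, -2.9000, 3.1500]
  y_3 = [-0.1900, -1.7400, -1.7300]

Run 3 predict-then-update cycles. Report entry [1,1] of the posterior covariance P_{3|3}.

step 1: x^-=[-2.3488, -2.7294, 1.3779]  P^-=[0.5098 0.0927 -0.0499; 0.0927 0.9359 0.0756; -0.0499 0.0756 0.5306]  S=[0.9509 0.2063 0.0848; 0.2063 1.3412 -0.0501; 0.0848 -0.0501 0.6773]  K=[0.5815 -0.1188 0.0206; 0.1807 0.6480 0.0469; -0.1086 0.0765 0.7742]  nu=[6.2490, 5.2192, 1.0937]  x^+=[0.6871, 1.8330, 1.9448]  P^+=[0.1953 0.0199 -0.0428; 0.0199 0.2935 0.0288; -0.0428 0.0288 0.1292]
step 2: x^-=[0.9885, 1.7246, 2.2382]  P^-=[0.3886 0.0807 -0.0429; 0.0807 0.5153 0.0748; -0.0429 0.0748 0.2656]  S=[0.8020 0.1308 0.0651; 0.1308 0.9167 0.0136; 0.0651 0.0136 0.4055]  K=[0.5195 -0.0969 0.0357; 0.1613 0.5069 0.0770; -0.0877 0.0715 0.6236]  nu=[-1.0999, -4.1562, 0.8199]  x^+=[0.8492, -0.4965, 2.5489]  P^+=[0.1739 0.0219 -0.0351; 0.0219 0.2325 0.0273; -0.0351 0.0273 0.1046]
step 3: x^-=[0.6954, -0.8456, 2.2734]  P^-=[0.3672 0.0676 -0.0353; 0.0676 0.4454 0.0627; -0.0353 0.0627 0.2357]  S=[0.7711 0.1076 0.0659; 0.1076 0.8546 0.0060; 0.0659 0.0060 0.3802]  K=[0.5050 -0.0971 0.0465; 0.1500 0.4739 0.0704; -0.0810 0.0657 0.5947]  nu=[-0.7364, -0.5020, -4.2533]  x^+=[0.1744, -1.4933, -0.2295]  P^+=[0.1692 0.0202 -0.0325; 0.0202 0.2172 0.0254; -0.0325 0.0254 0.0995]

P_post[1,1] = 0.2172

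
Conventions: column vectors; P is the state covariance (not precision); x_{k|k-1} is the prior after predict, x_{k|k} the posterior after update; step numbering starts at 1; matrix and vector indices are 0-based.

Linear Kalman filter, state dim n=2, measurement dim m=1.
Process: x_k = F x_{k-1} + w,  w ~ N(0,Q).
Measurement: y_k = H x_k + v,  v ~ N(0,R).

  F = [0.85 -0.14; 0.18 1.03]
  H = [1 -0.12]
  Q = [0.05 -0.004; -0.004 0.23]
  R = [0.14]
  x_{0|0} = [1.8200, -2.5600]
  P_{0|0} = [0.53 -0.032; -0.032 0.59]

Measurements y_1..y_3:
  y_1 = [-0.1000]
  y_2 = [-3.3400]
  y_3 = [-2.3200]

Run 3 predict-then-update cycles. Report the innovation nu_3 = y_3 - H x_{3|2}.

innov = [-0.9884]

step 1: x^-=[1.9054, -2.3092]  P^-=[0.4521 -0.0352; -0.0352 0.8612]  S=[0.6130]  K=[0.7445; -0.2260]  nu=[-2.2825]  x^+=[0.2061, -1.7933]  P^+=[0.1124 0.0679; 0.0679 0.8299]
step 2: x^-=[0.4263, -1.8100]  P^-=[0.1313 -0.0487; -0.0487 1.1393]  S=[0.2994]  K=[0.4581; -0.6193]  nu=[-3.9835]  x^+=[-1.3984, 0.6572]  P^+=[0.0685 0.0362; 0.0362 1.0245]
step 3: x^-=[-1.2806, 0.4252]  P^-=[0.1109 -0.1104; -0.1104 1.3325]  S=[0.2966]  K=[0.4187; -0.9114]  nu=[-0.9884]  x^+=[-1.6944, 1.3260]  P^+=[0.0589 0.0027; 0.0027 1.0861]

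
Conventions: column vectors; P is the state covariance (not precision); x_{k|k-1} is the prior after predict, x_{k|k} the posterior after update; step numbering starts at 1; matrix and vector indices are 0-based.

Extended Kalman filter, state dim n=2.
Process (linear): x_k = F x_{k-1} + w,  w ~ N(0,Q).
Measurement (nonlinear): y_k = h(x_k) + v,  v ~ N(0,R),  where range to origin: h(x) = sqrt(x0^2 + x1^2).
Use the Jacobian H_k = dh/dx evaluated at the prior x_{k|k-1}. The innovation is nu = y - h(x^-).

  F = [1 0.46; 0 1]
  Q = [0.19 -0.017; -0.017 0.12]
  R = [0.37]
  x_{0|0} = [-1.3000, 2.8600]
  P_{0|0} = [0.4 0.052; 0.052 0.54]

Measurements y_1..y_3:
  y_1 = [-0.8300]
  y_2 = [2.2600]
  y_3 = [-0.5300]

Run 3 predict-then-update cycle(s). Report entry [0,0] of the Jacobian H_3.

H_jac[0,0] = -0.9426

step 1: x^-=[0.0156, 2.8600]  P^-=[0.7521 0.2834; 0.2834 0.6600]  H_jac=[0.0055 1.0000]  S=[1.0331]  K=[0.2783; 0.6403]  nu=[-3.6900]  x^+=[-1.0113, 0.4971]  P^+=[0.6721 0.0993; 0.0993 0.2364]
step 2: x^-=[-0.7826, 0.4971]  P^-=[1.0035 0.1910; 0.1910 0.3564]  H_jac=[-0.8441 0.5362]  S=[1.0145]  K=[-0.7340; 0.0294]  nu=[1.3328]  x^+=[-1.7609, 0.5363]  P^+=[0.4570 0.2129; 0.2129 0.3555]
step 3: x^-=[-1.5142, 0.5363]  P^-=[0.9181 0.3595; 0.3595 0.4755]  H_jac=[-0.9426 0.3338]  S=[1.0125]  K=[-0.7362; -0.1779]  nu=[-2.1363]  x^+=[0.0586, 0.9163]  P^+=[0.3693 0.2269; 0.2269 0.4435]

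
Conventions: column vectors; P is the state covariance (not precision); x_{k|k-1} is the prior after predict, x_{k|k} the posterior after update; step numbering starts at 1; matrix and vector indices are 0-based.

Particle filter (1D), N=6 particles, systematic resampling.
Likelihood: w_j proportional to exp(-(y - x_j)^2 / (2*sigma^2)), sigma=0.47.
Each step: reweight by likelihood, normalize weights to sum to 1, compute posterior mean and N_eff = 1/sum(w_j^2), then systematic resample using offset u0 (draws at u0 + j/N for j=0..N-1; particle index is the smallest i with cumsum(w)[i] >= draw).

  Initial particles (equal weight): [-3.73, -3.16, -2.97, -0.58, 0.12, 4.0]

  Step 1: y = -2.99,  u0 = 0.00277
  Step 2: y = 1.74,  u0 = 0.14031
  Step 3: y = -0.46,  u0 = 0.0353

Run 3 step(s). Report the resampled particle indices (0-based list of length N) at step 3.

resampled_idx = [0, 1, 2, 3, 4, 5]

step 1: w=[0.1301, 0.4209, 0.4490, 0.0000, 0.0000, 0.0000]  mean=-3.1489  Neff=2.5273  idx=[0, 1, 1, 1, 2, 2]
step 2: w=[0.0000, 0.0078, 0.0078, 0.0078, 0.4883, 0.4883]  mean=-2.9745  Neff=2.0966  idx=[4, 4, 4, 5, 5, 5]
step 3: w=[0.1667, 0.1667, 0.1667, 0.1667, 0.1667, 0.1667]  mean=-2.9700  Neff=6.0000  idx=[0, 1, 2, 3, 4, 5]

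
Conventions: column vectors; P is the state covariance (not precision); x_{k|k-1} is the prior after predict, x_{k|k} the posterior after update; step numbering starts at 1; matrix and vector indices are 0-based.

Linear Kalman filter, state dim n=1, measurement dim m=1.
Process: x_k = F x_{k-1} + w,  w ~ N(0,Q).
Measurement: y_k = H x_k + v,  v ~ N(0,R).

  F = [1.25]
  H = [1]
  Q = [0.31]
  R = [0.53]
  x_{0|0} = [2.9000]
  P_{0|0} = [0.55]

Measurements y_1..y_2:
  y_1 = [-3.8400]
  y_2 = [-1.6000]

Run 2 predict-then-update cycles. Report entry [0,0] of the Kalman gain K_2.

step 1: x^-=[3.6250]  P^-=[1.1694]  S=[1.6994]  K=[0.6881]  nu=[-7.4650]  x^+=[-1.5118]  P^+=[0.3647]
step 2: x^-=[-1.8898]  P^-=[0.8798]  S=[1.4098]  K=[0.6241]  nu=[0.2898]  x^+=[-1.7089]  P^+=[0.3308]

K[0,0] = 0.6241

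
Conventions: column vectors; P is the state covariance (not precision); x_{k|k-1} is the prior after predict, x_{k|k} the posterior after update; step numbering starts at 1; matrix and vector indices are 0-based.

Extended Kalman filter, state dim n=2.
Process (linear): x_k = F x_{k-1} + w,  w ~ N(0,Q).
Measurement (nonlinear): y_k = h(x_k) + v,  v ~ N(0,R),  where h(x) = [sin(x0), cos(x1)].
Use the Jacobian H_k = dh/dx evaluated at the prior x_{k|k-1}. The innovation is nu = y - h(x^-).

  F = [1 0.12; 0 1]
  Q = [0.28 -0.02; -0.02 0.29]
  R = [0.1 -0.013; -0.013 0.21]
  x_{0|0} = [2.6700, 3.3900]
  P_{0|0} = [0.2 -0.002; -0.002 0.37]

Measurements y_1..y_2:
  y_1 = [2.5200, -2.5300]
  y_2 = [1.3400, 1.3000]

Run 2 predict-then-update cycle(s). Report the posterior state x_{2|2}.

step 1: x^-=[3.0768, 3.3900]  P^-=[0.4848 0.0224; 0.0224 0.6600]  H_jac=[-0.9979 0.0000; 0.0000 0.2459]  S=[0.5828 -0.0185; -0.0185 0.2499]  K=[-0.8314 -0.0395; -0.0178 0.6480]  nu=[2.4553, -1.5607]  x^+=[1.0971, 2.3350]  P^+=[0.0828 0.0102; 0.0102 0.5544]
step 2: x^-=[1.3773, 2.3350]  P^-=[0.3732 0.0568; 0.0568 0.8444]  H_jac=[0.1923 0.0000; 0.0000 -0.7220]  S=[0.1138 -0.0209; -0.0209 0.6502]  K=[0.6228 -0.0430; -0.0766 -0.9402]  nu=[0.3587, 1.9919]  x^+=[1.5150, 0.4347]  P^+=[0.3268 0.0237; 0.0237 0.2721]

x_post = [1.5150, 0.4347]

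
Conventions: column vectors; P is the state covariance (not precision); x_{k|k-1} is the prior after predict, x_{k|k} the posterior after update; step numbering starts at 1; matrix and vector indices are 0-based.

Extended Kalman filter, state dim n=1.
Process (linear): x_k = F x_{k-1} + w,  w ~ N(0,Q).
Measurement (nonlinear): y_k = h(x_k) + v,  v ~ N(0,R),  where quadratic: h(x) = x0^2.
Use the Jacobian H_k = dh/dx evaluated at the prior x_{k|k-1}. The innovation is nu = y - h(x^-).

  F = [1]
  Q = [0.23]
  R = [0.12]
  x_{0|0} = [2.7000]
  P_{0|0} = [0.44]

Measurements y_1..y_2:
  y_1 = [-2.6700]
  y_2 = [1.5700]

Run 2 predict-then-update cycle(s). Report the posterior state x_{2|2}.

x_post = [1.2702]

step 1: x^-=[2.7000]  P^-=[0.6700]  H_jac=[5.4000]  S=[19.6572]  K=[0.1841]  nu=[-9.9600]  x^+=[0.8668]  P^+=[0.0041]
step 2: x^-=[0.8668]  P^-=[0.2341]  H_jac=[1.7336]  S=[0.8236]  K=[0.4928]  nu=[0.8186]  x^+=[1.2702]  P^+=[0.0341]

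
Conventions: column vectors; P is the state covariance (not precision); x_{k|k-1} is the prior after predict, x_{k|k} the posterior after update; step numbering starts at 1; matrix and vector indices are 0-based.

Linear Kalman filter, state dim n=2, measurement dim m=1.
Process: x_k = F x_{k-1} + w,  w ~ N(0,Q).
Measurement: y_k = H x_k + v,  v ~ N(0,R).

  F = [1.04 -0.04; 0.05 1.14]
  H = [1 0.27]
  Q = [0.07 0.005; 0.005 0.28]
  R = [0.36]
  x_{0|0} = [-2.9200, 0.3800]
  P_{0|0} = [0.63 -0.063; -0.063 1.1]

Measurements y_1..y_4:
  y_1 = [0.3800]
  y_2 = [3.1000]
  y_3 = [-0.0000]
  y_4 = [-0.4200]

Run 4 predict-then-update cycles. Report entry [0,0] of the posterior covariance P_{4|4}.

step 1: x^-=[-3.0520, 0.2872]  P^-=[0.7584 -0.0870; -0.0870 1.7040]  S=[1.1957]  K=[0.6147; 0.3120]  nu=[3.3545]  x^+=[-0.9901, 1.3339]  P^+=[0.3067 -0.3163; -0.3163 1.5875]
step 2: x^-=[-1.0831, 1.4712]  P^-=[0.4306 -0.4258; -0.4258 2.3079]  S=[0.7289]  K=[0.4330; 0.2707]  nu=[3.7859]  x^+=[0.5561, 2.4961]  P^+=[0.2939 -0.5112; -0.5112 2.2544]
step 3: x^-=[0.4785, 2.8733]  P^-=[0.4340 -0.6876; -0.6876 3.1523]  S=[0.6525]  K=[0.3806; 0.2506]  nu=[-1.2543]  x^+=[0.0011, 2.5590]  P^+=[0.3395 -0.7499; -0.7499 3.1114]
step 4: x^-=[-0.1012, 2.9173]  P^-=[0.5046 -1.0068; -1.0068 4.2389]  S=[0.6299]  K=[0.3695; 0.2187]  nu=[-1.1064]  x^+=[-0.5100, 2.6754]  P^+=[0.4186 -1.0577; -1.0577 4.2088]

P_post[0,0] = 0.4186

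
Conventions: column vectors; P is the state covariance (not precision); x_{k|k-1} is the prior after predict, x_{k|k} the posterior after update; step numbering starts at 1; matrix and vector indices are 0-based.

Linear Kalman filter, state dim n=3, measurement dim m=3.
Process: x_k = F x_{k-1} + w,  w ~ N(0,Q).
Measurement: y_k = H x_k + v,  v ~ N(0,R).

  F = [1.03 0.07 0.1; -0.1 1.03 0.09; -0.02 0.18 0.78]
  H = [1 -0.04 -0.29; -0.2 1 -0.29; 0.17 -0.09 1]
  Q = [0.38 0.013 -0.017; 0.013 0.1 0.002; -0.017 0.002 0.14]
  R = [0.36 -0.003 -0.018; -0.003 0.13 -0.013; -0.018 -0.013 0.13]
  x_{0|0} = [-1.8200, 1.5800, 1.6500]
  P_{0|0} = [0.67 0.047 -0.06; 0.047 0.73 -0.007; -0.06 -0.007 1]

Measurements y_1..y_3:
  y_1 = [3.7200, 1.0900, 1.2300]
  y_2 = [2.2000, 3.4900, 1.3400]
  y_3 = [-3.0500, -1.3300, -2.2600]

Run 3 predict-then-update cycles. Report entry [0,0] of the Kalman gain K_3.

step 1: x^-=[-1.5990, 1.9579, 1.6078]  P^-=[1.0987 0.0494 0.0165; 0.0494 0.8794 0.2061; 0.0165 0.2061 0.7719]  S=[1.5163 -0.2044 -0.0439; -0.2044 0.9808 -0.1367; -0.0439 -0.1367 0.9077]  K=[0.7287 0.0090 0.2556; 0.0977 0.8859 0.2872; -0.1081 0.0729 0.8387]  nu=[5.8636, -0.7214, 0.0702]  x^+=[2.6856, 1.9118, 0.9803]  P^+=[0.2537 0.0407 -0.0195; 0.0407 0.1276 0.0286; -0.0195 0.0286 0.1159]
step 2: x^-=[2.9980, 1.7889, 1.0550]  P^-=[0.6532 0.0416 -0.0176; 0.0416 0.2361 0.0577; -0.0176 0.0577 0.2231]  S=[1.0406 -0.0944 0.0076; -0.0944 0.3588 -0.0497; 0.0076 -0.0497 0.3563]  K=[0.6260 -0.0370 0.2332; 0.0709 0.6358 0.2095; -0.0809 0.0540 0.6126]  nu=[-0.4205, 2.6067, -0.0637]  x^+=[2.6235, 3.4031, 1.1907]  P^+=[0.2181 0.0296 -0.0149; 0.0296 0.0917 0.0209; -0.0149 0.0209 0.0848]
step 3: x^-=[3.0595, 3.3500, 1.4889]  P^-=[0.6142 0.0301 -0.0187; 0.0301 0.1982 0.0426; -0.0187 0.0426 0.2008]  S=[1.0008 -0.0940 0.0076; -0.0940 0.3307 -0.0559; 0.0076 -0.0559 0.3352]  K=[0.6113 -0.0520 0.2251; 0.0642 0.5935 0.1867; -0.0792 0.0407 0.5867]  nu=[-5.5437, -3.6363, -3.9675]  x^+=[-1.0331, 0.0952, -0.5476]  P^+=[0.2129 0.0268 -0.0149; 0.0268 0.0853 0.0185; -0.0149 0.0185 0.0814]

K[0,0] = 0.6113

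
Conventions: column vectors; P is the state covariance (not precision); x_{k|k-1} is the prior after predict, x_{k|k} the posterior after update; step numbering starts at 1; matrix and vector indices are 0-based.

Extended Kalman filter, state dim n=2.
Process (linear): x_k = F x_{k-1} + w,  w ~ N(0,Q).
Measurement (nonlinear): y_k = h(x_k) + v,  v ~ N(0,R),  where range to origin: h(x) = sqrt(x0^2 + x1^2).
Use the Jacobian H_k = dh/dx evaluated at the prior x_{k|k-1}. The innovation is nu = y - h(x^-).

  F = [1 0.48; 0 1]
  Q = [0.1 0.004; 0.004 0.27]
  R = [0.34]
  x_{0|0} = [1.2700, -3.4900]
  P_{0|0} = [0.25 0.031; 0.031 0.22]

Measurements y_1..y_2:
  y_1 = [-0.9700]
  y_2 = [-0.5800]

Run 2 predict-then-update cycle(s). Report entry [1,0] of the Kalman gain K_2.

step 1: x^-=[-0.4052, -3.4900]  P^-=[0.4304 0.1406; 0.1406 0.4900]  H_jac=[-0.1153 -0.9933]  S=[0.8614]  K=[-0.2198; -0.5839]  nu=[-4.4834]  x^+=[0.5801, -0.8723]  P^+=[0.3888 0.0301; 0.0301 0.1964]
step 2: x^-=[0.1614, -0.8723]  P^-=[0.5630 0.1283; 0.1283 0.4664]  H_jac=[0.1819 -0.9833]  S=[0.7636]  K=[-0.0311; -0.5699]  nu=[-1.4671]  x^+=[0.2071, -0.0361]  P^+=[0.5622 0.1148; 0.1148 0.2183]

K[1,0] = -0.5699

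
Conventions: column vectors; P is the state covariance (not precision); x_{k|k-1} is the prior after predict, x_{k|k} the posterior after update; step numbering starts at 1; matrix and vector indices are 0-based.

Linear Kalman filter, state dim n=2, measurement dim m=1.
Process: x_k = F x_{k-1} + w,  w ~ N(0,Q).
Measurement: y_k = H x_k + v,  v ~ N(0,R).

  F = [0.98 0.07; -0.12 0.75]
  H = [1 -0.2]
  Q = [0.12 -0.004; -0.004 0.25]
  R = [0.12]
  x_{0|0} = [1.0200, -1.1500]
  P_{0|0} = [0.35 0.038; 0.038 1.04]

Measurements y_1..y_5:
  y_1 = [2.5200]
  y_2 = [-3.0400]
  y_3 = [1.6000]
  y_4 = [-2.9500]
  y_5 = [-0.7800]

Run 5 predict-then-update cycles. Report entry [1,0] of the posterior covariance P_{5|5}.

P_post[1,0] = 0.1049

step 1: x^-=[0.9191, -0.9849]  P^-=[0.4664 0.0371; 0.0371 0.8332]  S=[0.6050]  K=[0.7588; -0.2142]  nu=[1.4039]  x^+=[1.9844, -1.2856]  P^+=[0.1181 0.1354; 0.1354 0.8054]
step 2: x^-=[1.8547, -1.2024]  P^-=[0.2560 0.1228; 0.1228 0.6804]  S=[0.3541]  K=[0.6536; -0.0376]  nu=[-5.1352]  x^+=[-1.5015, -1.0092]  P^+=[0.1047 0.1315; 0.1315 0.6799]
step 3: x^-=[-1.5421, -0.5767]  P^-=[0.2419 0.1149; 0.1149 0.6103]  S=[0.3404]  K=[0.6433; -0.0210]  nu=[3.0268]  x^+=[0.4049, -0.6404]  P^+=[0.1011 0.1195; 0.1195 0.6101]
step 4: x^-=[0.3520, -0.5289]  P^-=[0.2365 0.1030; 0.1030 0.5731]  S=[0.3382]  K=[0.6383; -0.0345]  nu=[-3.4077]  x^+=[-1.8232, -0.4114]  P^+=[0.0987 0.1104; 0.1104 0.5727]
step 5: x^-=[-1.8155, -0.0898]  P^-=[0.2327 0.0947; 0.0947 0.5537]  S=[0.3370]  K=[0.6344; -0.0476]  nu=[1.0176]  x^+=[-1.1700, -0.1383]  P^+=[0.0971 0.1049; 0.1049 0.5529]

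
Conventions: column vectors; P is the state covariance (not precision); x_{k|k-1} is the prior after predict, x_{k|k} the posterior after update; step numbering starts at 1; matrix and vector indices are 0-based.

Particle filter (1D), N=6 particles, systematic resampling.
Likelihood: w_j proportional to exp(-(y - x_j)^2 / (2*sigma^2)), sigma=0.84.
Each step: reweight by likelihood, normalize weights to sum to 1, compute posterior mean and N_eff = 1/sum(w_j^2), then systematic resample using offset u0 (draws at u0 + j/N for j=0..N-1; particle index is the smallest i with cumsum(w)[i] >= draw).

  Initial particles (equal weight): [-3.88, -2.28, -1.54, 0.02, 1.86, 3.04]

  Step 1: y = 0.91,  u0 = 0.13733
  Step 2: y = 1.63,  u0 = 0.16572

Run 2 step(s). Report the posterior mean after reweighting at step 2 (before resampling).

post_mean = 1.6369

step 1: w=[0.0000, 0.0006, 0.0123, 0.4947, 0.4575, 0.0348]  mean=0.9463  Neff=2.1958  idx=[3, 3, 3, 4, 4, 5]
step 2: w=[0.0601, 0.0601, 0.0601, 0.3636, 0.3636, 0.0923]  mean=1.6369  Neff=3.5232  idx=[2, 3, 3, 4, 4, 5]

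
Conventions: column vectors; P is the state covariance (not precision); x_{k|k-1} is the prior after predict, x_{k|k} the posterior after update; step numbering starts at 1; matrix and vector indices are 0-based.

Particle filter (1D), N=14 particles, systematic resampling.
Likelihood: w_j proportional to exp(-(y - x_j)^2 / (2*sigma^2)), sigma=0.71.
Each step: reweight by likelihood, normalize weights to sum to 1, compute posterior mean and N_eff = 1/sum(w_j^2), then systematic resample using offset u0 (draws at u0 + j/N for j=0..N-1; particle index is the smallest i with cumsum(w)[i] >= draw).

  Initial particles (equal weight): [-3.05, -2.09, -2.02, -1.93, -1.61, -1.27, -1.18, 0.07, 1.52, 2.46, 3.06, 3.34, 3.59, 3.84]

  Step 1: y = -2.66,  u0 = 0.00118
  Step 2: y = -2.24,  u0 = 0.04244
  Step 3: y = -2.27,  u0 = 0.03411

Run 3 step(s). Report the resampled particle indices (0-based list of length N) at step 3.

step 1: w=[0.2502, 0.2108, 0.1938, 0.1715, 0.0975, 0.0428, 0.0331, 0.0002, 0.0000, 0.0000, 0.0000, 0.0000, 0.0000, 0.0000]  mean=-2.1768  Neff=5.3626  idx=[0, 0, 0, 0, 1, 1, 1, 2, 2, 2, 3, 3, 4, 5]
step 2: w=[0.0485, 0.0485, 0.0485, 0.0485, 0.0908, 0.0908, 0.0908, 0.0885, 0.0885, 0.0885, 0.0844, 0.0844, 0.0627, 0.0365]  mean=-2.1704  Neff=12.9565  idx=[0, 2, 3, 4, 5, 6, 7, 7, 8, 9, 10, 11, 11, 13]
step 3: w=[0.0482, 0.0482, 0.0482, 0.0853, 0.0853, 0.0853, 0.0828, 0.0828, 0.0828, 0.0828, 0.0786, 0.0786, 0.0786, 0.0327]  mean=-2.1411  Neff=13.1927  idx=[0, 2, 3, 4, 5, 5, 6, 7, 8, 9, 10, 11, 12, 12]

resampled_idx = [0, 2, 3, 4, 5, 5, 6, 7, 8, 9, 10, 11, 12, 12]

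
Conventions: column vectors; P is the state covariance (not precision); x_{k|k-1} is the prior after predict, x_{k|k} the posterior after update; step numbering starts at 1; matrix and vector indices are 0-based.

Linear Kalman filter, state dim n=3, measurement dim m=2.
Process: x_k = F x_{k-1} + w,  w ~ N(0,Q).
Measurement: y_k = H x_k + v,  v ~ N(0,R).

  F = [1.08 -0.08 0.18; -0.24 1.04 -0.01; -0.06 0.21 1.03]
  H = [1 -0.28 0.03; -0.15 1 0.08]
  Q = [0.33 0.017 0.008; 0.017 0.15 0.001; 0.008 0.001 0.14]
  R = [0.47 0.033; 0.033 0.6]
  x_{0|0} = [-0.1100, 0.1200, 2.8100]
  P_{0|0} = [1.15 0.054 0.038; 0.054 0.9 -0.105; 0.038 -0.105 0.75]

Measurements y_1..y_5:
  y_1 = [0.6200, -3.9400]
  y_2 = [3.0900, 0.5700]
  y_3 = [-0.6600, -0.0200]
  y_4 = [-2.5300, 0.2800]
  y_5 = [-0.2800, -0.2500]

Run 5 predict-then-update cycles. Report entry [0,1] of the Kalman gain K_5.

K[0,1] = 0.0052

step 1: x^-=[0.3774, 0.1231, 2.9261]  P^-=[1.7099 -0.3174 0.1165; -0.3174 1.1652 0.0787; 0.1165 0.0787 0.9280]  S=[2.4555 -0.8689; -0.8689 1.9146]  K=[0.7501 0.0455; -0.0427 0.6173; 0.0891 0.1112]  nu=[0.1893, -4.2406]  x^+=[0.3264, -2.5028, 2.4714]  P^+=[0.3838 0.1081 0.0186; 0.1081 0.3852 0.0003; 0.0186 0.0003 0.9021]
step 2: x^-=[0.9976, -2.7060, 2.0004]  P^-=[0.7978 0.0064 0.1894; 0.0064 0.5349 0.0649; 0.1894 0.0649 1.1105]  S=[1.3174 -0.2123; -0.2123 1.1639]  K=[0.6130 0.0275; -0.0337 0.4571; 0.1778 0.1401]  nu=[1.2747, 3.2656]  x^+=[1.8689, -1.2563, 2.6846]  P^+=[0.3091 0.0783 0.0606; 0.0783 0.2837 0.0145; 0.0606 0.0145 1.0565]
step 3: x^-=[2.6021, -1.7819, 2.3892]  P^-=[0.7362 0.0002 0.2633; 0.0002 0.4357 0.0483; 0.2633 0.0483 1.2713]  S=[1.2564 -0.1759; -0.1759 1.0617]  K=[0.5942 0.0145; -0.0387 0.4076; 0.2495 0.1454]  nu=[-3.8327, 1.9611]  x^+=[0.3530, -0.8343, 1.7180]  P^+=[0.2954 0.0654 0.0906; 0.0654 0.2519 0.0144; 0.0906 0.0144 1.1834]
step 4: x^-=[0.7572, -0.9695, 1.5731]  P^-=[0.7380 -0.0102 0.3183; -0.0102 0.4071 0.0337; 0.3183 0.0337 1.4010]  S=[1.2654 -0.1746; -0.1746 1.0335]  K=[0.5941 0.0081; -0.0434 0.3907; 0.2973 0.1451]  nu=[-3.6059, 1.2373]  x^+=[-1.3751, -0.3297, 0.6805]  P^+=[0.2929 0.0597 0.1091; 0.0597 0.2411 0.0107; 0.1091 0.0107 1.2825]
step 5: x^-=[-1.3363, -0.0196, 0.7142]  P^-=[0.7466 -0.0170 0.3562; -0.0170 0.3983 0.0224; 0.3562 0.0224 1.5019]  S=[1.2797 -0.1776; -0.1776 1.0248]  K=[0.5962 0.0052; -0.0465 0.3848; 0.3286 0.1439]  nu=[1.0293, -0.4879]  x^+=[-0.7251, -0.2553, 0.9822]  P^+=[0.2928 0.0571 0.1203; 0.0571 0.2374 0.0065; 0.1203 0.0065 1.3592]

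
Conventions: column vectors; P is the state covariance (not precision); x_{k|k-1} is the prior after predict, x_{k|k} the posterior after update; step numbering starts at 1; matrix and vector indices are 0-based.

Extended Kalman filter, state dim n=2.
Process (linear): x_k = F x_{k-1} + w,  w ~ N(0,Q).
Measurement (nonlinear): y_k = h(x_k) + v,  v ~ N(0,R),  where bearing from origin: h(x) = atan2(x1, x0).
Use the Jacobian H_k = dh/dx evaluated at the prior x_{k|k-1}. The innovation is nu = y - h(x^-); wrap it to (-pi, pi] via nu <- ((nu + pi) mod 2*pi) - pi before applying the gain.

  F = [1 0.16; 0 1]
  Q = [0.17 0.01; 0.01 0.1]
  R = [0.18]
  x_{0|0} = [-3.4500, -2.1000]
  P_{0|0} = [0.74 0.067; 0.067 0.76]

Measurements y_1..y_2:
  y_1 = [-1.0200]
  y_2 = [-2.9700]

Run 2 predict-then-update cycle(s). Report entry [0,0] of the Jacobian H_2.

step 1: x^-=[-3.7860, -2.1000]  P^-=[0.9509 0.1986; 0.1986 0.8600]  H_jac=[0.1120 -0.2020]  S=[0.2180]  K=[0.3046; -0.6947]  nu=[1.6152]  x^+=[-3.2940, -3.2220]  P^+=[0.9307 0.2447; 0.2447 0.7548]
step 2: x^-=[-3.8095, -3.2220]  P^-=[1.1983 0.3755; 0.3755 0.8548]  H_jac=[0.1294 -0.1530]  S=[0.2052]  K=[0.4758; -0.4006]  nu=[-0.5304]  x^+=[-4.0618, -3.0095]  P^+=[1.1519 0.4146; 0.4146 0.8219]

H_jac[0,0] = 0.1294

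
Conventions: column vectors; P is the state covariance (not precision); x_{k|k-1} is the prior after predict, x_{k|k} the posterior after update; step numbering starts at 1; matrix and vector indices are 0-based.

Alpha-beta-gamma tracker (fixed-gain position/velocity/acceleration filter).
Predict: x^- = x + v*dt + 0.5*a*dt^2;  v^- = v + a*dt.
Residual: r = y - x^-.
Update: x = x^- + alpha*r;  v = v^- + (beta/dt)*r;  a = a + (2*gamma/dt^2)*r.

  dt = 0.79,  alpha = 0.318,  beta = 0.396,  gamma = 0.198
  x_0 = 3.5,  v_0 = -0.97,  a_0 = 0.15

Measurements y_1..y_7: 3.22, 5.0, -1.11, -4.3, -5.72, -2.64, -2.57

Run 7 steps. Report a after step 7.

a_post = 10.9205

step 1: x_pred=2.7805  r=0.4395  x^+=2.9203  v^+=-0.6312  a^+=0.4289
step 2: x_pred=2.5554  r=2.4446  x^+=3.3328  v^+=0.9330  a^+=1.9800
step 3: x_pred=4.6877  r=-5.7977  x^+=2.8440  v^+=-0.4090  a^+=-1.6988
step 4: x_pred=1.9908  r=-6.2908  x^+=-0.0097  v^+=-4.9044  a^+=-5.6904
step 5: x_pred=-5.6599  r=-0.0601  x^+=-5.6790  v^+=-9.4300  a^+=-5.7285
step 6: x_pred=-14.9162  r=12.2762  x^+=-11.0124  v^+=-7.8018  a^+=2.0609
step 7: x_pred=-16.5327  r=13.9627  x^+=-12.0926  v^+=0.8253  a^+=10.9205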